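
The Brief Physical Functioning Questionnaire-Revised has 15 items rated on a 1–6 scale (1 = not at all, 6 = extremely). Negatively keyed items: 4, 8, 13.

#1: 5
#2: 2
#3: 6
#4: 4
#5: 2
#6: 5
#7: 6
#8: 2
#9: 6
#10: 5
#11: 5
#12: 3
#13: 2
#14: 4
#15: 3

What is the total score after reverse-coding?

Reverse-coded items (reverse-coded value = 7 − response):
  item 4: 7 − 4 = 3
  item 8: 7 − 2 = 5
  item 13: 7 − 2 = 5
After reverse-coding: 5, 2, 6, 3, 2, 5, 6, 5, 6, 5, 5, 3, 5, 4, 3
Total = 5 + 2 + 6 + 3 + 2 + 5 + 6 + 5 + 6 + 5 + 5 + 3 + 5 + 4 + 3 = 65

65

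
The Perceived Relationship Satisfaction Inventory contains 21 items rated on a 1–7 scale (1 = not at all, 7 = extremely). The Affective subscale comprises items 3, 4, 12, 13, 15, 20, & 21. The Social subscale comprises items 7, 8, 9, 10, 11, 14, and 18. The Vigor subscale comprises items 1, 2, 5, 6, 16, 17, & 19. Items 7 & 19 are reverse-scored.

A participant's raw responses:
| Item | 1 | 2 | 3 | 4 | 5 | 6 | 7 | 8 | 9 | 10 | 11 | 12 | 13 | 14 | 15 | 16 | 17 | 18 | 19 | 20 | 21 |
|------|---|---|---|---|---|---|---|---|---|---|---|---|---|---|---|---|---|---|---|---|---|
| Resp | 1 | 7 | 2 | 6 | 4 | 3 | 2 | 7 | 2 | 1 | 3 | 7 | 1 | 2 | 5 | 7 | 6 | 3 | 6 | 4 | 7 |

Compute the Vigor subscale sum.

Vigor items: 1, 2, 5, 6, 16, 17, 19.
Of these, item 19 is reverse-scored; reversed = (1+7) − raw = 8 − raw.
  item 1: 1
  item 2: 7
  item 5: 4
  item 6: 3
  item 16: 7
  item 17: 6
  item 19: 8 − 6 = 2
Sum = 1 + 7 + 4 + 3 + 7 + 6 + 2 = 30

30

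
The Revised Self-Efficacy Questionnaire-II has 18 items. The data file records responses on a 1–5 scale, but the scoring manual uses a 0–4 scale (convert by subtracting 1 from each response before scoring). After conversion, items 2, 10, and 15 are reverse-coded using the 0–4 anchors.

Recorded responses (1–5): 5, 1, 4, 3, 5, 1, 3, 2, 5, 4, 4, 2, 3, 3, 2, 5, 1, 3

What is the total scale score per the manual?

Convert to 0–4: 4, 0, 3, 2, 4, 0, 2, 1, 4, 3, 3, 1, 2, 2, 1, 4, 0, 2
Reverse-coded (reverse-coded value = 4 − response):
  item 2: 4 − 0 = 4
  item 10: 4 − 3 = 1
  item 15: 4 − 1 = 3
Scored: 4, 4, 3, 2, 4, 0, 2, 1, 4, 1, 3, 1, 2, 2, 3, 4, 0, 2
Total = 42

42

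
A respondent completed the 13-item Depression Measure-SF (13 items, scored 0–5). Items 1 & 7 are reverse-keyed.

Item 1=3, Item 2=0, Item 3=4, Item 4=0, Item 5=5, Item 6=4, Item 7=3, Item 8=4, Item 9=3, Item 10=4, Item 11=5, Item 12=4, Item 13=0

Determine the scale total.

37

Apply reverse scoring (on a 0–5 scale, reversed = 5 − raw):
  item 1: 5 − 3 = 2
  item 7: 5 − 3 = 2
Scored responses: 2, 0, 4, 0, 5, 4, 2, 4, 3, 4, 5, 4, 0
Total = 2 + 0 + 4 + 0 + 5 + 4 + 2 + 4 + 3 + 4 + 5 + 4 + 0 = 37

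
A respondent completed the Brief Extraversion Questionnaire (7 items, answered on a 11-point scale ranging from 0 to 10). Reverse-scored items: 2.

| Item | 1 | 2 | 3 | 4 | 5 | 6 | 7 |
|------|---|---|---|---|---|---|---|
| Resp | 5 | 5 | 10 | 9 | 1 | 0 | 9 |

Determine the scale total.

39

Apply reverse scoring (reverse-coded value = 10 − response):
  item 2: 10 − 5 = 5
After reverse-coding: 5, 5, 10, 9, 1, 0, 9
Total = 5 + 5 + 10 + 9 + 1 + 0 + 9 = 39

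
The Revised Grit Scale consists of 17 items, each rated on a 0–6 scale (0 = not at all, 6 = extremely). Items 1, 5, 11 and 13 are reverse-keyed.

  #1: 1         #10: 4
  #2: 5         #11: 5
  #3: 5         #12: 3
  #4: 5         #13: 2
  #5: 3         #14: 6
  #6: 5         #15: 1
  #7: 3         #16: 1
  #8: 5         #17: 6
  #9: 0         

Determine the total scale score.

62

Apply reverse scoring (reversed = (0+6) − raw = 6 − raw):
  item 1: 6 − 1 = 5
  item 5: 6 − 3 = 3
  item 11: 6 − 5 = 1
  item 13: 6 − 2 = 4
Scored responses: 5, 5, 5, 5, 3, 5, 3, 5, 0, 4, 1, 3, 4, 6, 1, 1, 6
Total = 5 + 5 + 5 + 5 + 3 + 5 + 3 + 5 + 0 + 4 + 1 + 3 + 4 + 6 + 1 + 1 + 6 = 62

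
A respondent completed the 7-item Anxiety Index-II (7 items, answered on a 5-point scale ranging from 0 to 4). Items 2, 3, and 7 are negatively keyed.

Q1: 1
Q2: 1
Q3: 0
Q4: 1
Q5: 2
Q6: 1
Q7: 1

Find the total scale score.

15

Raw sum = 7. Negatively keyed items: 2, 3, 7; their raw sum = 2.
Each reversal replaces raw with 4 − raw, changing the total by 4 − 2·raw per item.
Total = 7 + 3·4 − 2·2 = 7 + 12 − 4 = 15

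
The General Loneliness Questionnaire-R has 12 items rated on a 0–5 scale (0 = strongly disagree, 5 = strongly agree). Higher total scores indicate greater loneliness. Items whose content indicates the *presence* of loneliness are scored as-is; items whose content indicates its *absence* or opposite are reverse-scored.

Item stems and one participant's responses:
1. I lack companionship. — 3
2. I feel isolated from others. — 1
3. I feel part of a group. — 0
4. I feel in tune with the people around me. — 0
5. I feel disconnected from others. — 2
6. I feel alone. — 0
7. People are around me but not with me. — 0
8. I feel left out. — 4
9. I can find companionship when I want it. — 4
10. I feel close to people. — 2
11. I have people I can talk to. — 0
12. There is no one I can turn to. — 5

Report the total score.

34

Items 3, 4, 9, 10, 11 describe the absence/opposite of loneliness → reverse-score.
on a 0–5 scale, reversed = 5 − raw.
  item 1: 3
  item 2: 1
  item 3: 5 − 0 = 5
  item 4: 5 − 0 = 5
  item 5: 2
  item 6: 0
  item 7: 0
  item 8: 4
  item 9: 5 − 4 = 1
  item 10: 5 − 2 = 3
  item 11: 5 − 0 = 5
  item 12: 5
Total = 3 + 1 + 5 + 5 + 2 + 0 + 0 + 4 + 1 + 3 + 5 + 5 = 34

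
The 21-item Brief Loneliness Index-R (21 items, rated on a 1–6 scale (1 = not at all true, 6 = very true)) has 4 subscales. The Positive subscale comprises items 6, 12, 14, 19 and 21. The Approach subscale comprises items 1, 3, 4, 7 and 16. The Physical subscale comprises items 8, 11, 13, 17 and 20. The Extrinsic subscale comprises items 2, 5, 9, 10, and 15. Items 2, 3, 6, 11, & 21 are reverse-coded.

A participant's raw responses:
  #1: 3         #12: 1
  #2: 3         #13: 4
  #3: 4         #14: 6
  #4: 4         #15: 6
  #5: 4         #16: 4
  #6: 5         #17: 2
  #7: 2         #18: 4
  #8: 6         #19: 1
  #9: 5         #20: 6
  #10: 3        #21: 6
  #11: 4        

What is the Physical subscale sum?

Physical items: 8, 11, 13, 17, 20.
Of these, item 11 is reverse-coded; reversed = (1+6) − raw = 7 − raw.
  item 8: 6
  item 11: 7 − 4 = 3
  item 13: 4
  item 17: 2
  item 20: 6
Sum = 6 + 3 + 4 + 2 + 6 = 21

21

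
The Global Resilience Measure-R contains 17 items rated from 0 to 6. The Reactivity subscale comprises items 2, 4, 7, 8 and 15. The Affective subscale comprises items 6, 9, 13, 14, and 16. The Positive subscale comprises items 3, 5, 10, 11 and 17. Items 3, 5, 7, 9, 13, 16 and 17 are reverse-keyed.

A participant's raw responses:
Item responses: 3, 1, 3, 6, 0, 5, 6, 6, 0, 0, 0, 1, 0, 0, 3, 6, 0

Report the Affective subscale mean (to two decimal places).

3.40

Affective items: 6, 9, 13, 14, 16.
Of these, items 9, 13, & 16 are reverse-keyed; reversed = (0+6) − raw = 6 − raw.
  item 6: 5
  item 9: 6 − 0 = 6
  item 13: 6 − 0 = 6
  item 14: 0
  item 16: 6 − 6 = 0
Sum = 5 + 6 + 6 + 0 + 0 = 17
Mean = 17 / 5 = 3.40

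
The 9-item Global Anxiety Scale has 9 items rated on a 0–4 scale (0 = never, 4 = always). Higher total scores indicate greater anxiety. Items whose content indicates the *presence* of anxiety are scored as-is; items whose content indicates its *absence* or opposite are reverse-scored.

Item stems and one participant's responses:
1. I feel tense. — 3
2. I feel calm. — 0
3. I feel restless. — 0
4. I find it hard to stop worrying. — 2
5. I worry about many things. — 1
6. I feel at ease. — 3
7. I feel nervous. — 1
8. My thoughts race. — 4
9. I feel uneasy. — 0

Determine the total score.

Items 2, 6 describe the absence/opposite of anxiety → reverse-score.
reverse-coded value = 4 − response.
  item 1: 3
  item 2: 4 − 0 = 4
  item 3: 0
  item 4: 2
  item 5: 1
  item 6: 4 − 3 = 1
  item 7: 1
  item 8: 4
  item 9: 0
Total = 3 + 4 + 0 + 2 + 1 + 1 + 1 + 4 + 0 = 16

16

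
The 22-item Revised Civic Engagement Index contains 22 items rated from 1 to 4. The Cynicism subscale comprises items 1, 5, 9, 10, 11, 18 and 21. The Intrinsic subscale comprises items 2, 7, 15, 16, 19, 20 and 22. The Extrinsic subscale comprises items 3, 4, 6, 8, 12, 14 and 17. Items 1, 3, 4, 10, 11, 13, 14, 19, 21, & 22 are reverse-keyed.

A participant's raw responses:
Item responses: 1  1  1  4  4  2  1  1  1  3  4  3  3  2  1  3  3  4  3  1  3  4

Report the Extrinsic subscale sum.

17

Extrinsic items: 3, 4, 6, 8, 12, 14, 17.
Of these, items 3, 4 and 14 are reverse-keyed; on a 1–4 scale, reversed = 5 − raw.
  item 3: 5 − 1 = 4
  item 4: 5 − 4 = 1
  item 6: 2
  item 8: 1
  item 12: 3
  item 14: 5 − 2 = 3
  item 17: 3
Sum = 4 + 1 + 2 + 1 + 3 + 3 + 3 = 17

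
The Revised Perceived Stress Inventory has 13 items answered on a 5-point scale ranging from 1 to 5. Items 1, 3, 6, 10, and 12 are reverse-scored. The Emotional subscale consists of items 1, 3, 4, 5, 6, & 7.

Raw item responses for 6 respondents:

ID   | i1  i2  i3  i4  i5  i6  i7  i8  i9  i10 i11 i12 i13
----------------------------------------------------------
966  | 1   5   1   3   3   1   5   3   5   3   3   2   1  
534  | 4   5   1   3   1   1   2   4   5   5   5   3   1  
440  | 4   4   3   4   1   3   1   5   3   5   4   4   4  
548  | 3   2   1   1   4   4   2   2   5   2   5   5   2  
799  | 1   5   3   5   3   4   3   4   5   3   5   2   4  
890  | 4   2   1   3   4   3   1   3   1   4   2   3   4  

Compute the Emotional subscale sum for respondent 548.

Respondent 548 raw: 3, 2, 1, 1, 4, 4, 2, 2, 5, 2, 5, 5, 2.
Emotional items: 1, 3, 4, 5, 6, 7.
Reverse-coded (reversed = (1+5) − raw = 6 − raw):
  item 1: 6 − 3 = 3
  item 3: 6 − 1 = 5
  item 4: 1
  item 5: 4
  item 6: 6 − 4 = 2
  item 7: 2
Sum = 3 + 5 + 1 + 4 + 2 + 2 = 17

17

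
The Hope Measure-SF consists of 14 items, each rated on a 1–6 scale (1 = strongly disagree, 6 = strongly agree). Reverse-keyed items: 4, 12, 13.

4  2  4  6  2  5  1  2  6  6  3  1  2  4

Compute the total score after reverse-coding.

51

Reversing items 4, 12, & 13 with 7 − raw:
Total = 4 + 2 + 4 + (7−6) + 2 + 5 + 1 + 2 + 6 + 6 + 3 + (7−1) + (7−2) + 4
      = 4 + 2 + 4 + 1 + 2 + 5 + 1 + 2 + 6 + 6 + 3 + 6 + 5 + 4 = 51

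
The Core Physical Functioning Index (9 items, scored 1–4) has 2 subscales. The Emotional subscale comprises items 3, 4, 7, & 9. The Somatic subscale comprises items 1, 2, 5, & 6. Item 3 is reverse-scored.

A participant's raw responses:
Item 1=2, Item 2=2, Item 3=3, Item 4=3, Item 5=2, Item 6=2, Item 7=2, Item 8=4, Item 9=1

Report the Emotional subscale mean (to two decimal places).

Emotional items: 3, 4, 7, 9.
Of these, item 3 is reverse-scored; reversed = (1+4) − raw = 5 − raw.
  item 3: 5 − 3 = 2
  item 4: 3
  item 7: 2
  item 9: 1
Sum = 2 + 3 + 2 + 1 = 8
Mean = 8 / 4 = 2.00

2.00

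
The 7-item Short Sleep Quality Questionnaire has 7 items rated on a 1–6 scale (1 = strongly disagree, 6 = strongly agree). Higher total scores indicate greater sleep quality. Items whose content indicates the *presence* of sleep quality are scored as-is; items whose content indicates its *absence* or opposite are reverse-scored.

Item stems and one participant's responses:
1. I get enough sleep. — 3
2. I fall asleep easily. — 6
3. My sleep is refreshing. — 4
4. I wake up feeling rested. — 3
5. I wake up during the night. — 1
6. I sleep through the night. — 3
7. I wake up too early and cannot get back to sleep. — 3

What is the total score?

29

Items 5, 7 describe the absence/opposite of sleep quality → reverse-score.
reverse-coded value = 7 − response.
  item 1: 3
  item 2: 6
  item 3: 4
  item 4: 3
  item 5: 7 − 1 = 6
  item 6: 3
  item 7: 7 − 3 = 4
Total = 3 + 6 + 4 + 3 + 6 + 3 + 4 = 29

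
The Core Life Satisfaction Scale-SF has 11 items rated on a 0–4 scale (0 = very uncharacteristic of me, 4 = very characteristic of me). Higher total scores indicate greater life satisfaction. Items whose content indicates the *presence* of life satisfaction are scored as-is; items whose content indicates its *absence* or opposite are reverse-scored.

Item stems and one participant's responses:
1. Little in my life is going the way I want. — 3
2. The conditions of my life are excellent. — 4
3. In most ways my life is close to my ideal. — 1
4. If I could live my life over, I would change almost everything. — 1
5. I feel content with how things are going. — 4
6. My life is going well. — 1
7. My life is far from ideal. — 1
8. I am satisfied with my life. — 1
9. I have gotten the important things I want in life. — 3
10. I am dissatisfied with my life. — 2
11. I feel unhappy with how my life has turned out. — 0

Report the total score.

27

Items 1, 4, 7, 10, 11 describe the absence/opposite of life satisfaction → reverse-score.
on a 0–4 scale, reversed = 4 − raw.
  item 1: 4 − 3 = 1
  item 2: 4
  item 3: 1
  item 4: 4 − 1 = 3
  item 5: 4
  item 6: 1
  item 7: 4 − 1 = 3
  item 8: 1
  item 9: 3
  item 10: 4 − 2 = 2
  item 11: 4 − 0 = 4
Total = 1 + 4 + 1 + 3 + 4 + 1 + 3 + 1 + 3 + 2 + 4 = 27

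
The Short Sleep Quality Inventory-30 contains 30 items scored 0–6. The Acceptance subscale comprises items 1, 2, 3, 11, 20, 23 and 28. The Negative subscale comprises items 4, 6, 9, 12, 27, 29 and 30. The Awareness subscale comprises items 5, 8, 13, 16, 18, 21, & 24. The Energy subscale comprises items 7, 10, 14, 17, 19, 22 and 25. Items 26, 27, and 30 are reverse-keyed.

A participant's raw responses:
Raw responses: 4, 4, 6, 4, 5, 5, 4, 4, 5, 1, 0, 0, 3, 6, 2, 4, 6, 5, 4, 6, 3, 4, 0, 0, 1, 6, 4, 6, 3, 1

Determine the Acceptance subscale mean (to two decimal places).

3.71

Acceptance items: 1, 2, 3, 11, 20, 23, 28.
  item 1: 4
  item 2: 4
  item 3: 6
  item 11: 0
  item 20: 6
  item 23: 0
  item 28: 6
Sum = 4 + 4 + 6 + 0 + 6 + 0 + 6 = 26
Mean = 26 / 7 = 3.71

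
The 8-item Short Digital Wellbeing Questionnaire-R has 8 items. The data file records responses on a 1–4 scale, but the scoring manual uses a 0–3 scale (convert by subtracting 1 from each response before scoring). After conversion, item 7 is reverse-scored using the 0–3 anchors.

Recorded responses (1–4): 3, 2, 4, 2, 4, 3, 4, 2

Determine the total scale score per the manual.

13

Convert to 0–3: 2, 1, 3, 1, 3, 2, 3, 1
Reverse-coded (reversed = (0+3) − raw = 3 − raw):
  item 7: 3 − 3 = 0
Scored: 2, 1, 3, 1, 3, 2, 0, 1
Total = 13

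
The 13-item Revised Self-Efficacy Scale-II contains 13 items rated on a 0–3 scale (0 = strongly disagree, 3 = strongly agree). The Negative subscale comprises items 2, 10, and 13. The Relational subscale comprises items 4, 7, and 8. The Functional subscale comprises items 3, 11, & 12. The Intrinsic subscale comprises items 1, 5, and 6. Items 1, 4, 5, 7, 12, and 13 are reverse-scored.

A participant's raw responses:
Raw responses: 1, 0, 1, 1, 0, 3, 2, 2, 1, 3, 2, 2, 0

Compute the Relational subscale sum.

5

Relational items: 4, 7, 8.
Of these, items 4 and 7 are reverse-scored; reverse-coded value = 3 − response.
  item 4: 3 − 1 = 2
  item 7: 3 − 2 = 1
  item 8: 2
Sum = 2 + 1 + 2 = 5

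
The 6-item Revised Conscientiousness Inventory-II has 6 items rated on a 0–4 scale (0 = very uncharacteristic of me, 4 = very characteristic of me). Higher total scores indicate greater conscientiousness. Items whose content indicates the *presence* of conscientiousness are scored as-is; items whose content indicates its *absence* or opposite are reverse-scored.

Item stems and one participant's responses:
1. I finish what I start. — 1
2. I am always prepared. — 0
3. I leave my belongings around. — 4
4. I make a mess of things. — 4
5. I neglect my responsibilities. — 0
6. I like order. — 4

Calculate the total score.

9

Items 3, 4, 5 describe the absence/opposite of conscientiousness → reverse-score.
reverse-coded value = 4 − response.
  item 1: 1
  item 2: 0
  item 3: 4 − 4 = 0
  item 4: 4 − 4 = 0
  item 5: 4 − 0 = 4
  item 6: 4
Total = 1 + 0 + 0 + 0 + 4 + 4 = 9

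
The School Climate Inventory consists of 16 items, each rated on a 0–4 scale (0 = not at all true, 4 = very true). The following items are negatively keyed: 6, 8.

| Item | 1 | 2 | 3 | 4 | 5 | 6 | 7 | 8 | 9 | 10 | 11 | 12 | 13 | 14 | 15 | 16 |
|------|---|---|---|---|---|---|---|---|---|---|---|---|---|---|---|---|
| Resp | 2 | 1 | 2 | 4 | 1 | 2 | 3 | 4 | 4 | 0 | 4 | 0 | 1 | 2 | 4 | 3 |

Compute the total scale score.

33

Reversing items 6 and 8 with 4 − raw:
Total = 2 + 1 + 2 + 4 + 1 + (4−2) + 3 + (4−4) + 4 + 0 + 4 + 0 + 1 + 2 + 4 + 3
      = 2 + 1 + 2 + 4 + 1 + 2 + 3 + 0 + 4 + 0 + 4 + 0 + 1 + 2 + 4 + 3 = 33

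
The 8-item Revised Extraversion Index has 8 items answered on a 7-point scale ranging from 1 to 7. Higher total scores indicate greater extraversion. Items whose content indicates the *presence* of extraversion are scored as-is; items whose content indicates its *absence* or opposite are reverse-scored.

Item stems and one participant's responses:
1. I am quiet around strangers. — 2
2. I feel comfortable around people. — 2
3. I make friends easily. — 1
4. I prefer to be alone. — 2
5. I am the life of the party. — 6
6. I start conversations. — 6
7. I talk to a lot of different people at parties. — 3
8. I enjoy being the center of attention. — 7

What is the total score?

Items 1, 4 describe the absence/opposite of extraversion → reverse-score.
reversed = (1+7) − raw = 8 − raw.
  item 1: 8 − 2 = 6
  item 2: 2
  item 3: 1
  item 4: 8 − 2 = 6
  item 5: 6
  item 6: 6
  item 7: 3
  item 8: 7
Total = 6 + 2 + 1 + 6 + 6 + 6 + 3 + 7 = 37

37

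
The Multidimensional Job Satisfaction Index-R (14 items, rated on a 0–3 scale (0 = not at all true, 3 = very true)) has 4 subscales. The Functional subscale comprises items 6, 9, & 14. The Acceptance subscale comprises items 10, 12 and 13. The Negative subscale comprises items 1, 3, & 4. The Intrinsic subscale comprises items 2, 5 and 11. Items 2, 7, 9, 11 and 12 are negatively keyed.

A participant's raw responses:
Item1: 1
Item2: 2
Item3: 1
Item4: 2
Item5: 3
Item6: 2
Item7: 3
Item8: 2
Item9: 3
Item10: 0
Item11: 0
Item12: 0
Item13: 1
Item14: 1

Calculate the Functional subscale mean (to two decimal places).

1.00

Functional items: 6, 9, 14.
Of these, item 9 is negatively keyed; on a 0–3 scale, reversed = 3 − raw.
  item 6: 2
  item 9: 3 − 3 = 0
  item 14: 1
Sum = 2 + 0 + 1 = 3
Mean = 3 / 3 = 1.00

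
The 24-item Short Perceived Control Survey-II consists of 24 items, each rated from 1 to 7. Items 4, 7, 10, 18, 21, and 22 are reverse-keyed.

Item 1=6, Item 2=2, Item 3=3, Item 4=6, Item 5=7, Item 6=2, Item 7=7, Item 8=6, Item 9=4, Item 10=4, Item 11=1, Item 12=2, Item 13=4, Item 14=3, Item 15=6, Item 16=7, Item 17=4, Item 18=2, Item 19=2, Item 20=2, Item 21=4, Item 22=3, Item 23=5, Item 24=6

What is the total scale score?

94

Raw sum = 98. Reverse-keyed items: 4, 7, 10, 18, 21, 22; their raw sum = 26.
Each reversal replaces raw with 8 − raw, changing the total by 8 − 2·raw per item.
Total = 98 + 6·8 − 2·26 = 98 + 48 − 52 = 94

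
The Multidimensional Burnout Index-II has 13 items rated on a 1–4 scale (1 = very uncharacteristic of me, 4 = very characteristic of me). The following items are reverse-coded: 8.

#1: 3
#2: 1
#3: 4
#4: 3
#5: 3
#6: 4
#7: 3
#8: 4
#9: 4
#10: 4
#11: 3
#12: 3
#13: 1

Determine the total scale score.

37

Raw sum = 40. Reverse-coded items: 8; their raw sum = 4.
Each reversal replaces raw with 5 − raw, changing the total by 5 − 2·raw per item.
Total = 40 + 1·5 − 2·4 = 40 + 5 − 8 = 37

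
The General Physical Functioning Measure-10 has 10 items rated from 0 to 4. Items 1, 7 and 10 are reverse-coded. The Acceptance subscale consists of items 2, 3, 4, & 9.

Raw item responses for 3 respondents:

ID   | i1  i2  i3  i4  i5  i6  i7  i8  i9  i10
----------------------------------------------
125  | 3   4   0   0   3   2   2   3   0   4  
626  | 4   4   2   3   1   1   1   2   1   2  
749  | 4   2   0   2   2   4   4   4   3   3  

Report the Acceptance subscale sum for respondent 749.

Respondent 749 raw: 4, 2, 0, 2, 2, 4, 4, 4, 3, 3.
Acceptance items: 2, 3, 4, 9.
Reverse-coded (reversed = (0+4) − raw = 4 − raw):
  item 2: 2
  item 3: 0
  item 4: 2
  item 9: 3
Sum = 2 + 0 + 2 + 3 = 7

7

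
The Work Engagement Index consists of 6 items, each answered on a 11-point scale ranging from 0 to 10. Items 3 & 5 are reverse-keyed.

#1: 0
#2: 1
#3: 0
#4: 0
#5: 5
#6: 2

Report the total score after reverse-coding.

Reversing items 3 & 5 with 10 − raw:
Total = 0 + 1 + (10−0) + 0 + (10−5) + 2
      = 0 + 1 + 10 + 0 + 5 + 2 = 18

18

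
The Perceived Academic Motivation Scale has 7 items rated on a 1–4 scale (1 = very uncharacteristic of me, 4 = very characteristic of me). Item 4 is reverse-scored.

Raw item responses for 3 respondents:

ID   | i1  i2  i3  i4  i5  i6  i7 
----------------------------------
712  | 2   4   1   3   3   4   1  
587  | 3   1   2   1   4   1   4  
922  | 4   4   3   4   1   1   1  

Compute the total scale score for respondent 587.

Respondent 587 raw: 3, 1, 2, 1, 4, 1, 4.
Reverse-coded (on a 1–4 scale, reversed = 5 − raw):
  item 1: 3
  item 2: 1
  item 3: 2
  item 4: 5 − 1 = 4
  item 5: 4
  item 6: 1
  item 7: 4
Sum = 3 + 1 + 2 + 4 + 4 + 1 + 4 = 19

19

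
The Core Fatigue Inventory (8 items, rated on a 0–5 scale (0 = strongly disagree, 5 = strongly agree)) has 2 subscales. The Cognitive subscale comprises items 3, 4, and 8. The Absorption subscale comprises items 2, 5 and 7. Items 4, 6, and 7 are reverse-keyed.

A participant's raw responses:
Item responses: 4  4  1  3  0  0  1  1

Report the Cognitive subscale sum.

4

Cognitive items: 3, 4, 8.
Of these, item 4 is reverse-keyed; reverse-coded value = 5 − response.
  item 3: 1
  item 4: 5 − 3 = 2
  item 8: 1
Sum = 1 + 2 + 1 = 4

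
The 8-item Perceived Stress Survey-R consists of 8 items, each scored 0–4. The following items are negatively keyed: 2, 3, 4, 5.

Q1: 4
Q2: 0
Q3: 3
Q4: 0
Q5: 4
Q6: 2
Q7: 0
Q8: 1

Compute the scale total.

16

Raw sum = 14. Negatively keyed items: 2, 3, 4, 5; their raw sum = 7.
Each reversal replaces raw with 4 − raw, changing the total by 4 − 2·raw per item.
Total = 14 + 4·4 − 2·7 = 14 + 16 − 14 = 16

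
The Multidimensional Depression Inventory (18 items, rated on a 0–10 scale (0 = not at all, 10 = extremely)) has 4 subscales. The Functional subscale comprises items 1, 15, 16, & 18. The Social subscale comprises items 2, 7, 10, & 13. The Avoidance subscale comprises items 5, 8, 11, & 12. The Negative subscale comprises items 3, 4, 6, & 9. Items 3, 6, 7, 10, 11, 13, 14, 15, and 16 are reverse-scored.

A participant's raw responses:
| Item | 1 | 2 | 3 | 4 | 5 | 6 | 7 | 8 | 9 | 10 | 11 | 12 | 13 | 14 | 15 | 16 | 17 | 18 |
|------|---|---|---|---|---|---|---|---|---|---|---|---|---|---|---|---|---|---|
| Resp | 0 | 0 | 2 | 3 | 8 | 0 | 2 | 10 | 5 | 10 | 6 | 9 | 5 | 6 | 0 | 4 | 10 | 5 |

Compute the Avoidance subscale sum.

31

Avoidance items: 5, 8, 11, 12.
Of these, item 11 is reverse-scored; on a 0–10 scale, reversed = 10 − raw.
  item 5: 8
  item 8: 10
  item 11: 10 − 6 = 4
  item 12: 9
Sum = 8 + 10 + 4 + 9 = 31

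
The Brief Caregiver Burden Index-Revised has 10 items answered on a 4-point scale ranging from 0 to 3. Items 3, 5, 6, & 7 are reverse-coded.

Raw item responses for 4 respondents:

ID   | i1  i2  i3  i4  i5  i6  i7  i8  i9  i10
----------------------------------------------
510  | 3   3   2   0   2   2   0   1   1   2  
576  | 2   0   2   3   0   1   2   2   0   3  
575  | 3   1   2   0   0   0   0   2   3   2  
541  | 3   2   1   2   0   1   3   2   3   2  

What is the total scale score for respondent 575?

Respondent 575 raw: 3, 1, 2, 0, 0, 0, 0, 2, 3, 2.
Reverse-coded (on a 0–3 scale, reversed = 3 − raw):
  item 1: 3
  item 2: 1
  item 3: 3 − 2 = 1
  item 4: 0
  item 5: 3 − 0 = 3
  item 6: 3 − 0 = 3
  item 7: 3 − 0 = 3
  item 8: 2
  item 9: 3
  item 10: 2
Sum = 3 + 1 + 1 + 0 + 3 + 3 + 3 + 2 + 3 + 2 = 21

21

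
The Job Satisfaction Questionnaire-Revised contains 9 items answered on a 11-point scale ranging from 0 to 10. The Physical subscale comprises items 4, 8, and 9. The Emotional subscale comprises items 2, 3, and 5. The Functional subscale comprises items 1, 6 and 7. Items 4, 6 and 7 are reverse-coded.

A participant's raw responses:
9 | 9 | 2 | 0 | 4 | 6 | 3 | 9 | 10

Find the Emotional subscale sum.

Emotional items: 2, 3, 5.
  item 2: 9
  item 3: 2
  item 5: 4
Sum = 9 + 2 + 4 = 15

15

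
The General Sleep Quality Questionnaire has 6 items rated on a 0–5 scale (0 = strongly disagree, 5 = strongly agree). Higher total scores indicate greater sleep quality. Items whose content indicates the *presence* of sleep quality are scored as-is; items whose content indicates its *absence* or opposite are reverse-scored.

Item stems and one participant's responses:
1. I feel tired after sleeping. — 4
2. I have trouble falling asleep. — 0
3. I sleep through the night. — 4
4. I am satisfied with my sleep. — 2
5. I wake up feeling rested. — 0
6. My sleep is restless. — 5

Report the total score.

Items 1, 2, 6 describe the absence/opposite of sleep quality → reverse-score.
reverse-coded value = 5 − response.
  item 1: 5 − 4 = 1
  item 2: 5 − 0 = 5
  item 3: 4
  item 4: 2
  item 5: 0
  item 6: 5 − 5 = 0
Total = 1 + 5 + 4 + 2 + 0 + 0 = 12

12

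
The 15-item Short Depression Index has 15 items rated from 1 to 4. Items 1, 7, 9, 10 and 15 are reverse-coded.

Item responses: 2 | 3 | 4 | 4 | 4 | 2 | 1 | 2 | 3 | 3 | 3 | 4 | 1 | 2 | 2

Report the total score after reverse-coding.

Raw sum = 40. Reverse-coded items: 1, 7, 9, 10, 15; their raw sum = 11.
Each reversal replaces raw with 5 − raw, changing the total by 5 − 2·raw per item.
Total = 40 + 5·5 − 2·11 = 40 + 25 − 22 = 43

43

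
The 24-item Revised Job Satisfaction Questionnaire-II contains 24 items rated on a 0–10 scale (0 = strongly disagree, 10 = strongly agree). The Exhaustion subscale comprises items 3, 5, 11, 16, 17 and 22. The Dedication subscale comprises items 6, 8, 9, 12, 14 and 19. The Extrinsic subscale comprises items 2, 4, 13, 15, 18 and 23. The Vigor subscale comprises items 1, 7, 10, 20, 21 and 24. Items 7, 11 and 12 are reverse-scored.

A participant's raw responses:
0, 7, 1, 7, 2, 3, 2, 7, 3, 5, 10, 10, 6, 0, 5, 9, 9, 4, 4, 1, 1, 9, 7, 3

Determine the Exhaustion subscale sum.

30

Exhaustion items: 3, 5, 11, 16, 17, 22.
Of these, item 11 is reverse-scored; on a 0–10 scale, reversed = 10 − raw.
  item 3: 1
  item 5: 2
  item 11: 10 − 10 = 0
  item 16: 9
  item 17: 9
  item 22: 9
Sum = 1 + 2 + 0 + 9 + 9 + 9 = 30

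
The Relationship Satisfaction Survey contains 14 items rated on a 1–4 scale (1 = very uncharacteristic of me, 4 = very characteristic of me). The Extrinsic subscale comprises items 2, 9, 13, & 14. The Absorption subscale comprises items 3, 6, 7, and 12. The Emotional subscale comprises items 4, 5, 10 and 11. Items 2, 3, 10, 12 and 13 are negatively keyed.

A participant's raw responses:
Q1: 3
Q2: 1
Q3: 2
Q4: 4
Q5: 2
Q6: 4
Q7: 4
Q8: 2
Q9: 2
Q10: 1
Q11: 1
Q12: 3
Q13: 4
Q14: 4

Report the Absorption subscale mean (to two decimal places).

Absorption items: 3, 6, 7, 12.
Of these, items 3 and 12 are negatively keyed; on a 1–4 scale, reversed = 5 − raw.
  item 3: 5 − 2 = 3
  item 6: 4
  item 7: 4
  item 12: 5 − 3 = 2
Sum = 3 + 4 + 4 + 2 = 13
Mean = 13 / 4 = 3.25

3.25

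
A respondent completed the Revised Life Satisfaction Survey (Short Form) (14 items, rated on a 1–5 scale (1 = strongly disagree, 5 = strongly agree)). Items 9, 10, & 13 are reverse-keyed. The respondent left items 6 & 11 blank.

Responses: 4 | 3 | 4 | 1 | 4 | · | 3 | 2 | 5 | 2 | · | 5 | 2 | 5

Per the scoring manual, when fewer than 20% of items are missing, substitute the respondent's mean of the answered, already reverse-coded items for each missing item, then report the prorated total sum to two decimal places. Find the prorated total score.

Reverse-coded (on a 1–5 scale, reversed = 6 − raw):
  item 9: 6 − 5 = 1
  item 10: 6 − 2 = 4
  item 13: 6 − 2 = 4
Completed scored items (12 of 14): 4, 3, 4, 1, 4, 3, 2, 1, 4, 5, 4, 5; sum = 40.
Person mean = 40 / 12 ≈ 3.3333
Prorated total = (40 / 12) × 14 = 46.67 (to 2 dp)

46.67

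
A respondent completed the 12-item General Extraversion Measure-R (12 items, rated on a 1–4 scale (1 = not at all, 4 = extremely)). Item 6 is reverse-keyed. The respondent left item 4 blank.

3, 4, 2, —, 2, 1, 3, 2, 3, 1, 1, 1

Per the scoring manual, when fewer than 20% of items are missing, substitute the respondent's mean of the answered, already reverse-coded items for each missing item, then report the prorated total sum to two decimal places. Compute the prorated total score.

Reverse-coded (reversed = (1+4) − raw = 5 − raw):
  item 6: 5 − 1 = 4
Completed scored items (11 of 12): 3, 4, 2, 2, 4, 3, 2, 3, 1, 1, 1; sum = 26.
Person mean = 26 / 11 ≈ 2.3636
Prorated total = (26 / 11) × 12 = 28.36 (to 2 dp)

28.36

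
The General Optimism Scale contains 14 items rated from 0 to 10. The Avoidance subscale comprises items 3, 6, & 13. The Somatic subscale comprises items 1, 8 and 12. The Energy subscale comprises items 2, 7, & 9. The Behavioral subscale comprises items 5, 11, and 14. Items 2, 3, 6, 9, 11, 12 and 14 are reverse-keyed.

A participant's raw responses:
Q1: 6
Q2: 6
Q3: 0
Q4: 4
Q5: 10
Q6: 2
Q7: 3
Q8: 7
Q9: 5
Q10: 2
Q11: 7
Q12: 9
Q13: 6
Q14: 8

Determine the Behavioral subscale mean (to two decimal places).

5.00

Behavioral items: 5, 11, 14.
Of these, items 11 and 14 are reverse-keyed; reversed = (0+10) − raw = 10 − raw.
  item 5: 10
  item 11: 10 − 7 = 3
  item 14: 10 − 8 = 2
Sum = 10 + 3 + 2 = 15
Mean = 15 / 3 = 5.00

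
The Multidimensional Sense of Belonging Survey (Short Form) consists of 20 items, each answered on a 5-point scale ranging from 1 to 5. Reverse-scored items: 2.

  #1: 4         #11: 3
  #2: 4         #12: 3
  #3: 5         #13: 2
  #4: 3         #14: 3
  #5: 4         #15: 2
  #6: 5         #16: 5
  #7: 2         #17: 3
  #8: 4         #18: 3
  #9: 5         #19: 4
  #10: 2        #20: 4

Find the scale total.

Reversing item 2 with 6 − raw:
Total = 4 + (6−4) + 5 + 3 + 4 + 5 + 2 + 4 + 5 + 2 + 3 + 3 + 2 + 3 + 2 + 5 + 3 + 3 + 4 + 4
      = 4 + 2 + 5 + 3 + 4 + 5 + 2 + 4 + 5 + 2 + 3 + 3 + 2 + 3 + 2 + 5 + 3 + 3 + 4 + 4 = 68

68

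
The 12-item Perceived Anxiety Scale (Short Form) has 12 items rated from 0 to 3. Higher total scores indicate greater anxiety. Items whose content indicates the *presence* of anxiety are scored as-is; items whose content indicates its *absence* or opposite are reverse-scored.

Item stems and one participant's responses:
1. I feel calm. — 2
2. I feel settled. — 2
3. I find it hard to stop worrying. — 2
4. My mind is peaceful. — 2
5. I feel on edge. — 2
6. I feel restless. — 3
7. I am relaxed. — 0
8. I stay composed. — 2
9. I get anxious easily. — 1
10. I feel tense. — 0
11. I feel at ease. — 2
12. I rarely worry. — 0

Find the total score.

19

Items 1, 2, 4, 7, 8, 11, 12 describe the absence/opposite of anxiety → reverse-score.
reversed = (0+3) − raw = 3 − raw.
  item 1: 3 − 2 = 1
  item 2: 3 − 2 = 1
  item 3: 2
  item 4: 3 − 2 = 1
  item 5: 2
  item 6: 3
  item 7: 3 − 0 = 3
  item 8: 3 − 2 = 1
  item 9: 1
  item 10: 0
  item 11: 3 − 2 = 1
  item 12: 3 − 0 = 3
Total = 1 + 1 + 2 + 1 + 2 + 3 + 3 + 1 + 1 + 0 + 1 + 3 = 19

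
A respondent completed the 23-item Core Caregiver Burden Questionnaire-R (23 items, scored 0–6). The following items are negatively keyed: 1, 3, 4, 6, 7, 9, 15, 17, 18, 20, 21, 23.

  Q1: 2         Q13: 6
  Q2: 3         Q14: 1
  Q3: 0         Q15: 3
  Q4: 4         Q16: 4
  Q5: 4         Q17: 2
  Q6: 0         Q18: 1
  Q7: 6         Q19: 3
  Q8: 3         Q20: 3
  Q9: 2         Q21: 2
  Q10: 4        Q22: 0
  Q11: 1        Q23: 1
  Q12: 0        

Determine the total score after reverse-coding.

75

Raw sum = 55. Negatively keyed items: 1, 3, 4, 6, 7, 9, 15, 17, 18, 20, 21, 23; their raw sum = 26.
Each reversal replaces raw with 6 − raw, changing the total by 6 − 2·raw per item.
Total = 55 + 12·6 − 2·26 = 55 + 72 − 52 = 75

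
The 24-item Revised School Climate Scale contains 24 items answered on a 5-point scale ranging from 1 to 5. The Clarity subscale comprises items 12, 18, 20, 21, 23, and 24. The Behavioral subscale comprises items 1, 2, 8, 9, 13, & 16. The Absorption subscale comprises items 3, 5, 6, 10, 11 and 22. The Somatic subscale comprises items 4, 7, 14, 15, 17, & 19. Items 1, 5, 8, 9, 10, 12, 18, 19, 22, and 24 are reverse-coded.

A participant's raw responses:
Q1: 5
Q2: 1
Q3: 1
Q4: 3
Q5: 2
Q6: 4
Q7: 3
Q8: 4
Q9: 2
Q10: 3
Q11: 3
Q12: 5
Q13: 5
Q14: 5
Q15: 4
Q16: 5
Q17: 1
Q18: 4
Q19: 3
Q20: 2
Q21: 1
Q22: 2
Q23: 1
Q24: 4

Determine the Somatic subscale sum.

19

Somatic items: 4, 7, 14, 15, 17, 19.
Of these, item 19 is reverse-coded; on a 1–5 scale, reversed = 6 − raw.
  item 4: 3
  item 7: 3
  item 14: 5
  item 15: 4
  item 17: 1
  item 19: 6 − 3 = 3
Sum = 3 + 3 + 5 + 4 + 1 + 3 = 19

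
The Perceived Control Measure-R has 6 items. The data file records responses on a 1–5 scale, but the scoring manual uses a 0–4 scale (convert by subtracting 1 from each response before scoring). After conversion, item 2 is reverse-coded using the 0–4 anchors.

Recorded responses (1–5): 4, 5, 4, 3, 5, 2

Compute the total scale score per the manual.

13

Convert to 0–4: 3, 4, 3, 2, 4, 1
Reverse-coded (reversed = (0+4) − raw = 4 − raw):
  item 2: 4 − 4 = 0
Scored: 3, 0, 3, 2, 4, 1
Total = 13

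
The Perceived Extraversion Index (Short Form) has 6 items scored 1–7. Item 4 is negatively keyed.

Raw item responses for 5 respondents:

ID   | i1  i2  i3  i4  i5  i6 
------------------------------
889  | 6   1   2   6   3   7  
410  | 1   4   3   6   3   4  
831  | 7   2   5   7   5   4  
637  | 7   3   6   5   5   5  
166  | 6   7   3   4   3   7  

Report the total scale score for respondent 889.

Respondent 889 raw: 6, 1, 2, 6, 3, 7.
Reverse-coded (reverse-coded value = 8 − response):
  item 1: 6
  item 2: 1
  item 3: 2
  item 4: 8 − 6 = 2
  item 5: 3
  item 6: 7
Sum = 6 + 1 + 2 + 2 + 3 + 7 = 21

21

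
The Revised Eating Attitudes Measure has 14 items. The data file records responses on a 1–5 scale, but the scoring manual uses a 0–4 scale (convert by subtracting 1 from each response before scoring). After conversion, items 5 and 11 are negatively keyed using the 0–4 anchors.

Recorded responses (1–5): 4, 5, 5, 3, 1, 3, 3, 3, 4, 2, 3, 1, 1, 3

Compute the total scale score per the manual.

Convert to 0–4: 3, 4, 4, 2, 0, 2, 2, 2, 3, 1, 2, 0, 0, 2
Reverse-coded (reversed = (0+4) − raw = 4 − raw):
  item 5: 4 − 0 = 4
  item 11: 4 − 2 = 2
Scored: 3, 4, 4, 2, 4, 2, 2, 2, 3, 1, 2, 0, 0, 2
Total = 31

31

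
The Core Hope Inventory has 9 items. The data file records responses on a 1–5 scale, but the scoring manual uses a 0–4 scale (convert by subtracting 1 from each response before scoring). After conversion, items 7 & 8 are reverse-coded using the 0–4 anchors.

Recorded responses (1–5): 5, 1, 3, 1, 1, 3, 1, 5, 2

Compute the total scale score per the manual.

Convert to 0–4: 4, 0, 2, 0, 0, 2, 0, 4, 1
Reverse-coded (reverse-coded value = 4 − response):
  item 7: 4 − 0 = 4
  item 8: 4 − 4 = 0
Scored: 4, 0, 2, 0, 0, 2, 4, 0, 1
Total = 13

13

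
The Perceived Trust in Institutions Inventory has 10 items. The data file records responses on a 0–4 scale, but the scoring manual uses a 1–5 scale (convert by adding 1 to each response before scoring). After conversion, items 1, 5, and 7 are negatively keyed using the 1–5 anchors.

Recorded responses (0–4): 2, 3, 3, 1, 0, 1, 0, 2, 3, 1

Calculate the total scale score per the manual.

34

Convert to 1–5: 3, 4, 4, 2, 1, 2, 1, 3, 4, 2
Reverse-coded (on a 1–5 scale, reversed = 6 − raw):
  item 1: 6 − 3 = 3
  item 5: 6 − 1 = 5
  item 7: 6 − 1 = 5
Scored: 3, 4, 4, 2, 5, 2, 5, 3, 4, 2
Total = 34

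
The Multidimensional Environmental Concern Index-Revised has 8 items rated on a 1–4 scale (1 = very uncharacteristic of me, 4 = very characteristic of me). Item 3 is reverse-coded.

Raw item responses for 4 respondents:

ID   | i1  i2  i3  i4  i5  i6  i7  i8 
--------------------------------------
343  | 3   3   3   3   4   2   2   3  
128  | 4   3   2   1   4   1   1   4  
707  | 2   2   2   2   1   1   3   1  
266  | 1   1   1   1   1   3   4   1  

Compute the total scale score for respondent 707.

15

Respondent 707 raw: 2, 2, 2, 2, 1, 1, 3, 1.
Reverse-coded (on a 1–4 scale, reversed = 5 − raw):
  item 1: 2
  item 2: 2
  item 3: 5 − 2 = 3
  item 4: 2
  item 5: 1
  item 6: 1
  item 7: 3
  item 8: 1
Sum = 2 + 2 + 3 + 2 + 1 + 1 + 3 + 1 = 15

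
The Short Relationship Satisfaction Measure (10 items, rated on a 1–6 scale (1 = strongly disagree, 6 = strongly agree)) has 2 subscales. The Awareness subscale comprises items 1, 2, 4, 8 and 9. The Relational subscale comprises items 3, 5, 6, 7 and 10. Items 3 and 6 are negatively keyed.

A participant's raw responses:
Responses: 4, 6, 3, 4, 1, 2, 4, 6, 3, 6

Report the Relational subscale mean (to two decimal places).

Relational items: 3, 5, 6, 7, 10.
Of these, items 3 & 6 are negatively keyed; reversed = (1+6) − raw = 7 − raw.
  item 3: 7 − 3 = 4
  item 5: 1
  item 6: 7 − 2 = 5
  item 7: 4
  item 10: 6
Sum = 4 + 1 + 5 + 4 + 6 = 20
Mean = 20 / 5 = 4.00

4.00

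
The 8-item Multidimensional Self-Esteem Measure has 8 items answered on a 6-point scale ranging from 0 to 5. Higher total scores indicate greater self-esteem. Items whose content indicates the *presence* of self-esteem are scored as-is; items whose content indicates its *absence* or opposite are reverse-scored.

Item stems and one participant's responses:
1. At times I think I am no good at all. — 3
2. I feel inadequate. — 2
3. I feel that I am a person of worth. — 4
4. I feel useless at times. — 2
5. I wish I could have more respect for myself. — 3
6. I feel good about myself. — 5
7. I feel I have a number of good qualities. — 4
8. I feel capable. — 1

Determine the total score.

24

Items 1, 2, 4, 5 describe the absence/opposite of self-esteem → reverse-score.
on a 0–5 scale, reversed = 5 − raw.
  item 1: 5 − 3 = 2
  item 2: 5 − 2 = 3
  item 3: 4
  item 4: 5 − 2 = 3
  item 5: 5 − 3 = 2
  item 6: 5
  item 7: 4
  item 8: 1
Total = 2 + 3 + 4 + 3 + 2 + 5 + 4 + 1 = 24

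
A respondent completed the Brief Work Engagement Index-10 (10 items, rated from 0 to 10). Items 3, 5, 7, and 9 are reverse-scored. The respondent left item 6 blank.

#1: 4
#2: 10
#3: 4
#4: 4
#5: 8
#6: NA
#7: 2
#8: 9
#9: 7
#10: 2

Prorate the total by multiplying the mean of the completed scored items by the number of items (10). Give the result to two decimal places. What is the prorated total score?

53.33

Reverse-coded (reverse-coded value = 10 − response):
  item 3: 10 − 4 = 6
  item 5: 10 − 8 = 2
  item 7: 10 − 2 = 8
  item 9: 10 − 7 = 3
Completed scored items (9 of 10): 4, 10, 6, 4, 2, 8, 9, 3, 2; sum = 48.
Person mean = 48 / 9 ≈ 5.3333
Prorated total = (48 / 9) × 10 = 53.33 (to 2 dp)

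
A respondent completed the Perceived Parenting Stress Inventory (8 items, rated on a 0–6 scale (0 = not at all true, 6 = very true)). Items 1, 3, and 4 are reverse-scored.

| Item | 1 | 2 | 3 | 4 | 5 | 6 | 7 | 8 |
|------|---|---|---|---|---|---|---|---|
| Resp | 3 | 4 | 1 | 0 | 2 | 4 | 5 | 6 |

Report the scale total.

35

Reversing items 1, 3, & 4 with 6 − raw:
Total = (6−3) + 4 + (6−1) + (6−0) + 2 + 4 + 5 + 6
      = 3 + 4 + 5 + 6 + 2 + 4 + 5 + 6 = 35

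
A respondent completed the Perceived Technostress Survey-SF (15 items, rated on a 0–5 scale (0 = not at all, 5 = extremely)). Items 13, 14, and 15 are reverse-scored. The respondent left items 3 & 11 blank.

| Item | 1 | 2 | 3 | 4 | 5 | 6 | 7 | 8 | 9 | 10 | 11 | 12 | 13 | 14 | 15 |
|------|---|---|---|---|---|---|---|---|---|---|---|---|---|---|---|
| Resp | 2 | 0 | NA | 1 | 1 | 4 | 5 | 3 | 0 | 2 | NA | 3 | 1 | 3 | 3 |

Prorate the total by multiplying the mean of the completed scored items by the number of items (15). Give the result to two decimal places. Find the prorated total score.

33.46

Reverse-coded (on a 0–5 scale, reversed = 5 − raw):
  item 13: 5 − 1 = 4
  item 14: 5 − 3 = 2
  item 15: 5 − 3 = 2
Completed scored items (13 of 15): 2, 0, 1, 1, 4, 5, 3, 0, 2, 3, 4, 2, 2; sum = 29.
Person mean = 29 / 13 ≈ 2.2308
Prorated total = (29 / 13) × 15 = 33.46 (to 2 dp)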